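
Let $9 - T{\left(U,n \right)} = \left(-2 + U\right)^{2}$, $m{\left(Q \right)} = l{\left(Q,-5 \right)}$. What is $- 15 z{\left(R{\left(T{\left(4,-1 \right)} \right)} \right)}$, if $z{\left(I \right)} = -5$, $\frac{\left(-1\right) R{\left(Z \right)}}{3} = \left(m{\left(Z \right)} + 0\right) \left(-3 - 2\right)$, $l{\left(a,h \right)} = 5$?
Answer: $75$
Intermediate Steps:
$m{\left(Q \right)} = 5$
$T{\left(U,n \right)} = 9 - \left(-2 + U\right)^{2}$
$R{\left(Z \right)} = 75$ ($R{\left(Z \right)} = - 3 \left(5 + 0\right) \left(-3 - 2\right) = - 3 \cdot 5 \left(-5\right) = \left(-3\right) \left(-25\right) = 75$)
$- 15 z{\left(R{\left(T{\left(4,-1 \right)} \right)} \right)} = \left(-15\right) \left(-5\right) = 75$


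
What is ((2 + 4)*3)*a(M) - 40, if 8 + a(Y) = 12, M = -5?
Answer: 32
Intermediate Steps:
a(Y) = 4 (a(Y) = -8 + 12 = 4)
((2 + 4)*3)*a(M) - 40 = ((2 + 4)*3)*4 - 40 = (6*3)*4 - 40 = 18*4 - 40 = 72 - 40 = 32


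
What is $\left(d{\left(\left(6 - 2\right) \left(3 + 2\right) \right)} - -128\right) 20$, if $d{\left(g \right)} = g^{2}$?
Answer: $10560$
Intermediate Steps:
$\left(d{\left(\left(6 - 2\right) \left(3 + 2\right) \right)} - -128\right) 20 = \left(\left(\left(6 - 2\right) \left(3 + 2\right)\right)^{2} - -128\right) 20 = \left(\left(\left(6 - 2\right) 5\right)^{2} + 128\right) 20 = \left(\left(4 \cdot 5\right)^{2} + 128\right) 20 = \left(20^{2} + 128\right) 20 = \left(400 + 128\right) 20 = 528 \cdot 20 = 10560$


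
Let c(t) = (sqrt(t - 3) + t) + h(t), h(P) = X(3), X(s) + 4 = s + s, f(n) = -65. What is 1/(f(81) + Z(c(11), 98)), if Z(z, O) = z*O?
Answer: 1209/1384849 - 196*sqrt(2)/1384849 ≈ 0.00067286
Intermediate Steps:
X(s) = -4 + 2*s (X(s) = -4 + (s + s) = -4 + 2*s)
h(P) = 2 (h(P) = -4 + 2*3 = -4 + 6 = 2)
c(t) = 2 + t + sqrt(-3 + t) (c(t) = (sqrt(t - 3) + t) + 2 = (sqrt(-3 + t) + t) + 2 = (t + sqrt(-3 + t)) + 2 = 2 + t + sqrt(-3 + t))
Z(z, O) = O*z
1/(f(81) + Z(c(11), 98)) = 1/(-65 + 98*(2 + 11 + sqrt(-3 + 11))) = 1/(-65 + 98*(2 + 11 + sqrt(8))) = 1/(-65 + 98*(2 + 11 + 2*sqrt(2))) = 1/(-65 + 98*(13 + 2*sqrt(2))) = 1/(-65 + (1274 + 196*sqrt(2))) = 1/(1209 + 196*sqrt(2))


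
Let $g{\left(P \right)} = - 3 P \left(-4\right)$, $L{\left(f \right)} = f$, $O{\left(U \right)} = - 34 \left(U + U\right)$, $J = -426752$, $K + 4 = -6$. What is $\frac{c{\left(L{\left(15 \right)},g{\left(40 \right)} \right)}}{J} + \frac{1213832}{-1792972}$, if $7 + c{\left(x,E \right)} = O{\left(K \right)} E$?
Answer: $- \frac{275804685915}{191288596736} \approx -1.4418$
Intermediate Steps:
$K = -10$ ($K = -4 - 6 = -10$)
$O{\left(U \right)} = - 68 U$ ($O{\left(U \right)} = - 34 \cdot 2 U = - 68 U$)
$g{\left(P \right)} = 12 P$
$c{\left(x,E \right)} = -7 + 680 E$ ($c{\left(x,E \right)} = -7 + \left(-68\right) \left(-10\right) E = -7 + 680 E$)
$\frac{c{\left(L{\left(15 \right)},g{\left(40 \right)} \right)}}{J} + \frac{1213832}{-1792972} = \frac{-7 + 680 \cdot 12 \cdot 40}{-426752} + \frac{1213832}{-1792972} = \left(-7 + 680 \cdot 480\right) \left(- \frac{1}{426752}\right) + 1213832 \left(- \frac{1}{1792972}\right) = \left(-7 + 326400\right) \left(- \frac{1}{426752}\right) - \frac{303458}{448243} = 326393 \left(- \frac{1}{426752}\right) - \frac{303458}{448243} = - \frac{326393}{426752} - \frac{303458}{448243} = - \frac{275804685915}{191288596736}$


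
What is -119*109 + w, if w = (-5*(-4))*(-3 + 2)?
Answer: -12991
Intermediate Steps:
w = -20 (w = 20*(-1) = -20)
-119*109 + w = -119*109 - 20 = -12971 - 20 = -12991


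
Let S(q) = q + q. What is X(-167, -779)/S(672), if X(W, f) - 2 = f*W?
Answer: 6195/64 ≈ 96.797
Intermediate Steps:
X(W, f) = 2 + W*f (X(W, f) = 2 + f*W = 2 + W*f)
S(q) = 2*q
X(-167, -779)/S(672) = (2 - 167*(-779))/((2*672)) = (2 + 130093)/1344 = 130095*(1/1344) = 6195/64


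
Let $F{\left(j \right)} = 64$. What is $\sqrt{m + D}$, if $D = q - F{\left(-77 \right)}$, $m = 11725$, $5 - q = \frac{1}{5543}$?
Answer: $\frac{\sqrt{358436082891}}{5543} \approx 108.01$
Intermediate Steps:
$q = \frac{27714}{5543}$ ($q = 5 - \frac{1}{5543} = \frac{27714}{5543} \approx 4.9998$)
$D = - \frac{327038}{5543}$ ($D = \frac{27714}{5543} - 64 = - \frac{327038}{5543} \approx -59.0$)
$\sqrt{m + D} = \sqrt{11725 - \frac{327038}{5543}} = \sqrt{\frac{64664637}{5543}} = \frac{\sqrt{358436082891}}{5543}$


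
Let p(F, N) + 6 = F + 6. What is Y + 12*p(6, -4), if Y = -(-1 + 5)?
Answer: 68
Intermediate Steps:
Y = -4 (Y = -1*4 = -4)
p(F, N) = F (p(F, N) = -6 + (F + 6) = -6 + (6 + F) = F)
Y + 12*p(6, -4) = -4 + 12*6 = -4 + 72 = 68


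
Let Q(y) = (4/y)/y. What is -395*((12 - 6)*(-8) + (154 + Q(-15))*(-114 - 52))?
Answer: 455305756/45 ≈ 1.0118e+7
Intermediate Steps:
Q(y) = 4/y²
-395*((12 - 6)*(-8) + (154 + Q(-15))*(-114 - 52)) = -395*((12 - 6)*(-8) + (154 + 4/(-15)²)*(-114 - 52)) = -395*(6*(-8) + (154 + 4*(1/225))*(-166)) = -395*(-48 + (154 + 4/225)*(-166)) = -395*(-48 + (34654/225)*(-166)) = -395*(-48 - 5752564/225) = -395*(-5763364/225) = 455305756/45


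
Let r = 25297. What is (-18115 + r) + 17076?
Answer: 24258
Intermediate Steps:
(-18115 + r) + 17076 = (-18115 + 25297) + 17076 = 7182 + 17076 = 24258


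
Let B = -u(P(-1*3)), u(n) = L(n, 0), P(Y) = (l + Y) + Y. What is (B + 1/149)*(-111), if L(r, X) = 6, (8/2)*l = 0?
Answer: 99123/149 ≈ 665.25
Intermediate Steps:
l = 0 (l = (¼)*0 = 0)
P(Y) = 2*Y (P(Y) = (0 + Y) + Y = Y + Y = 2*Y)
u(n) = 6
B = -6 (B = -1*6 = -6)
(B + 1/149)*(-111) = (-6 + 1/149)*(-111) = -893/149*(-111) = 99123/149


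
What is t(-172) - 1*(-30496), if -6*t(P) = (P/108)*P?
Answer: 2466478/81 ≈ 30450.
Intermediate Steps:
t(P) = -P**2/648 (t(P) = -P/108*P/6 = -P**2/648)
t(-172) - 1*(-30496) = -1/648*(-172)**2 - 1*(-30496) = -1/648*29584 + 30496 = -3698/81 + 30496 = 2466478/81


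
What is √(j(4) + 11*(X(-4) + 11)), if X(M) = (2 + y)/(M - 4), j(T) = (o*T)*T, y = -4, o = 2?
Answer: √623/2 ≈ 12.480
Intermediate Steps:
j(T) = 2*T² (j(T) = (2*T)*T = 2*T²)
X(M) = -2/(-4 + M) (X(M) = (2 - 4)/(M - 4) = -2/(-4 + M))
√(j(4) + 11*(X(-4) + 11)) = √(2*4² + 11*(-2/(-4 - 4) + 11)) = √(2*16 + 11*(-2/(-8) + 11)) = √(32 + 11*(-2*(-⅛) + 11)) = √(32 + 11*(¼ + 11)) = √(32 + 11*(45/4)) = √(32 + 495/4) = √(623/4) = √623/2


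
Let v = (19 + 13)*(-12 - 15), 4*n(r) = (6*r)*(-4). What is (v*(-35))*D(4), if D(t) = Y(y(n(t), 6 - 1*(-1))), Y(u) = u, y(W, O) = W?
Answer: -725760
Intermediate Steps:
n(r) = -6*r (n(r) = ((6*r)*(-4))/4 = (-24*r)/4 = -6*r)
D(t) = -6*t
v = -864 (v = 32*(-27) = -864)
(v*(-35))*D(4) = (-864*(-35))*(-6*4) = 30240*(-24) = -725760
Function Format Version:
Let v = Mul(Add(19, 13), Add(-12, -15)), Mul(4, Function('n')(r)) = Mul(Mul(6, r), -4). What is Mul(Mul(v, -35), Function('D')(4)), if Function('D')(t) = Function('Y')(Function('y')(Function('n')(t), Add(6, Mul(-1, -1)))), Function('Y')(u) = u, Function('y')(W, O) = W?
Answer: -725760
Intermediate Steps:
Function('n')(r) = Mul(-6, r) (Function('n')(r) = Mul(Rational(1, 4), Mul(Mul(6, r), -4)) = Mul(Rational(1, 4), Mul(-24, r)) = Mul(-6, r))
Function('D')(t) = Mul(-6, t)
v = -864 (v = Mul(32, -27) = -864)
Mul(Mul(v, -35), Function('D')(4)) = Mul(Mul(-864, -35), Mul(-6, 4)) = Mul(30240, -24) = -725760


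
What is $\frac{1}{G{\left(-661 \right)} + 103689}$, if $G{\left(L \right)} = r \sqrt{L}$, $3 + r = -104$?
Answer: $\frac{103689}{10758976510} + \frac{107 i \sqrt{661}}{10758976510} \approx 9.6374 \cdot 10^{-6} + 2.5569 \cdot 10^{-7} i$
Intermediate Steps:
$r = -107$ ($r = -3 - 104 = -107$)
$G{\left(L \right)} = - 107 \sqrt{L}$
$\frac{1}{G{\left(-661 \right)} + 103689} = \frac{1}{- 107 \sqrt{-661} + 103689} = \frac{1}{- 107 i \sqrt{661} + 103689} = \frac{1}{103689 - 107 i \sqrt{661}}$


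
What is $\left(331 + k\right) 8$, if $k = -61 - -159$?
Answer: $3432$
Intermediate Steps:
$k = 98$ ($k = -61 + 159 = 98$)
$\left(331 + k\right) 8 = \left(331 + 98\right) 8 = 429 \cdot 8 = 3432$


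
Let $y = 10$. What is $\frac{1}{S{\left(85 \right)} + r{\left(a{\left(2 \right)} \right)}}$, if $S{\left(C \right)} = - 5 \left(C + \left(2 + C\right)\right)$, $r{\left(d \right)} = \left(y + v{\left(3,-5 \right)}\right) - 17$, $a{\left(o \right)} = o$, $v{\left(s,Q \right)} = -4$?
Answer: $- \frac{1}{871} \approx -0.0011481$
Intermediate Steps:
$r{\left(d \right)} = -11$ ($r{\left(d \right)} = \left(10 - 4\right) - 17 = 6 - 17 = -11$)
$S{\left(C \right)} = -10 - 10 C$ ($S{\left(C \right)} = - 5 \left(2 + 2 C\right) = -10 - 10 C$)
$\frac{1}{S{\left(85 \right)} + r{\left(a{\left(2 \right)} \right)}} = \frac{1}{\left(-10 - 850\right) - 11} = \frac{1}{-860 - 11} = \frac{1}{-871} = - \frac{1}{871}$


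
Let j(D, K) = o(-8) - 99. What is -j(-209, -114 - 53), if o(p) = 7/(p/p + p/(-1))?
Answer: 884/9 ≈ 98.222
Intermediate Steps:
o(p) = 7/(1 - p) (o(p) = 7/(1 + p*(-1)) = 7/(1 - p))
j(D, K) = -884/9 (j(D, K) = -7/(-1 - 8) - 99 = -7/(-9) - 99 = -7*(-⅑) - 99 = 7/9 - 99 = -884/9)
-j(-209, -114 - 53) = -1*(-884/9) = 884/9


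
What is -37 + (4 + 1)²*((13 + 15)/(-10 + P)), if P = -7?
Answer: -1329/17 ≈ -78.177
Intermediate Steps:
-37 + (4 + 1)²*((13 + 15)/(-10 + P)) = -37 + (4 + 1)²*((13 + 15)/(-10 - 7)) = -37 + 5²*(28/(-17)) = -37 + 25*(28*(-1/17)) = -37 + 25*(-28/17) = -37 - 700/17 = -1329/17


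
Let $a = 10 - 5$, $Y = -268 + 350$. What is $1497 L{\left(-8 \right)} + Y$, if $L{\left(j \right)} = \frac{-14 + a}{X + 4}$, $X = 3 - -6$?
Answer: $- \frac{12407}{13} \approx -954.38$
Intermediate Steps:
$Y = 82$
$a = 5$
$X = 9$ ($X = 3 + 6 = 9$)
$L{\left(j \right)} = - \frac{9}{13}$ ($L{\left(j \right)} = \frac{-14 + 5}{9 + 4} = - \frac{9}{13}$)
$1497 L{\left(-8 \right)} + Y = 1497 \left(- \frac{9}{13}\right) + 82 = - \frac{13473}{13} + 82 = - \frac{12407}{13}$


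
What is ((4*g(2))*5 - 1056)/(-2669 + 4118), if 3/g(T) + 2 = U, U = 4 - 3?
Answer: -124/161 ≈ -0.77019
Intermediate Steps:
U = 1
g(T) = -3 (g(T) = 3/(-2 + 1) = 3/(-1) = 3*(-1) = -3)
((4*g(2))*5 - 1056)/(-2669 + 4118) = ((4*(-3))*5 - 1056)/(-2669 + 4118) = (-12*5 - 1056)/1449 = (-60 - 1056)*(1/1449) = -1116*1/1449 = -124/161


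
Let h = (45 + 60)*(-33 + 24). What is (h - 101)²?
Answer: 1094116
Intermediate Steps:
h = -945 (h = 105*(-9) = -945)
(h - 101)² = (-945 - 101)² = (-1046)² = 1094116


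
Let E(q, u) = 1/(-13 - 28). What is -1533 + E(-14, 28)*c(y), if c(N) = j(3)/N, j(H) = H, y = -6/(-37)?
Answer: -125743/82 ≈ -1533.5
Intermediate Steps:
y = 6/37 (y = -6*(-1/37) = 6/37 ≈ 0.16216)
c(N) = 3/N
E(q, u) = -1/41 (E(q, u) = 1/(-41) = -1/41)
-1533 + E(-14, 28)*c(y) = -1533 - 3/(41*6/37) = -1533 - 3*37/(41*6) = -1533 - 1/41*37/2 = -1533 - 37/82 = -125743/82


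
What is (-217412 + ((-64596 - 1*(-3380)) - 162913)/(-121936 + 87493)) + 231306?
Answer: 478775171/34443 ≈ 13901.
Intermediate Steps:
(-217412 + ((-64596 - 1*(-3380)) - 162913)/(-121936 + 87493)) + 231306 = (-217412 + ((-64596 + 3380) - 162913)/(-34443)) + 231306 = (-217412 + (-61216 - 162913)*(-1/34443)) + 231306 = (-217412 - 224129*(-1/34443)) + 231306 = (-217412 + 224129/34443) + 231306 = -7488097387/34443 + 231306 = 478775171/34443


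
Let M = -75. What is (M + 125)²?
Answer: 2500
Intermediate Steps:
(M + 125)² = (-75 + 125)² = 50² = 2500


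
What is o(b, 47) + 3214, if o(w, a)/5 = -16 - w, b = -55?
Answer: 3409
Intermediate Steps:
o(w, a) = -80 - 5*w (o(w, a) = 5*(-16 - w) = -80 - 5*w)
o(b, 47) + 3214 = (-80 - 5*(-55)) + 3214 = (-80 + 275) + 3214 = 195 + 3214 = 3409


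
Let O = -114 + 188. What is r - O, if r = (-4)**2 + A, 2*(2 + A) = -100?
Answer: -110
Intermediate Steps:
A = -52 (A = -2 + (1/2)*(-100) = -2 - 50 = -52)
O = 74
r = -36 (r = (-4)**2 - 52 = 16 - 52 = -36)
r - O = -36 - 1*74 = -36 - 74 = -110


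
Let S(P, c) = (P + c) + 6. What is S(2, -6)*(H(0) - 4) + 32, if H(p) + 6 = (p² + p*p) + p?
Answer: 12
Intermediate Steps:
H(p) = -6 + p + 2*p² (H(p) = -6 + ((p² + p*p) + p) = -6 + ((p² + p²) + p) = -6 + (2*p² + p) = -6 + (p + 2*p²) = -6 + p + 2*p²)
S(P, c) = 6 + P + c
S(2, -6)*(H(0) - 4) + 32 = (6 + 2 - 6)*((-6 + 0 + 2*0²) - 4) + 32 = 2*((-6 + 0 + 2*0) - 4) + 32 = 2*((-6 + 0 + 0) - 4) + 32 = 2*(-6 - 4) + 32 = 2*(-10) + 32 = -20 + 32 = 12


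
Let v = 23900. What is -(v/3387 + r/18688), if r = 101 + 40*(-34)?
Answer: -442378967/63296256 ≈ -6.9890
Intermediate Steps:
r = -1259 (r = 101 - 1360 = -1259)
-(v/3387 + r/18688) = -(23900/3387 - 1259/18688) = -1*442378967/63296256 = -442378967/63296256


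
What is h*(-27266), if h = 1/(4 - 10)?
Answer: 13633/3 ≈ 4544.3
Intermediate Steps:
h = -⅙ (h = 1/(-6) = -⅙ ≈ -0.16667)
h*(-27266) = -⅙*(-27266) = 13633/3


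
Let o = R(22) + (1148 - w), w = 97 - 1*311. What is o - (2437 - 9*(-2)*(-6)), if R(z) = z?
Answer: -945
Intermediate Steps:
w = -214 (w = 97 - 311 = -214)
o = 1384 (o = 22 + (1148 - 1*(-214)) = 22 + (1148 + 214) = 22 + 1362 = 1384)
o - (2437 - 9*(-2)*(-6)) = 1384 - (2437 - 9*(-2)*(-6)) = 1384 - (2437 - (-18)*(-6)) = 1384 - (2437 - 1*108) = 1384 - (2437 - 108) = 1384 - 1*2329 = 1384 - 2329 = -945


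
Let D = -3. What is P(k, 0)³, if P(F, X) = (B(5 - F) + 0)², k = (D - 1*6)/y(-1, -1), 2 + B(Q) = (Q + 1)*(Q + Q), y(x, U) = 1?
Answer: 5334057471375424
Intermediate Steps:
B(Q) = -2 + 2*Q*(1 + Q) (B(Q) = -2 + (Q + 1)*(Q + Q) = -2 + (1 + Q)*(2*Q) = -2 + 2*Q*(1 + Q))
k = -9 (k = (-3 - 1*6)/1 = (-3 - 6)*1 = -9*1 = -9)
P(F, X) = (8 - 2*F + 2*(5 - F)²)² (P(F, X) = ((-2 + 2*(5 - F) + 2*(5 - F)²) + 0)² = ((-2 + (10 - 2*F) + 2*(5 - F)²) + 0)² = ((8 - 2*F + 2*(5 - F)²) + 0)² = (8 - 2*F + 2*(5 - F)²)²)
P(k, 0)³ = (4*(-4 - 9 - (-5 - 9)²)²)³ = (4*(-4 - 9 - 1*(-14)²)²)³ = (4*(-4 - 9 - 1*196)²)³ = (4*(-4 - 9 - 196)²)³ = (4*(-209)²)³ = (4*43681)³ = 174724³ = 5334057471375424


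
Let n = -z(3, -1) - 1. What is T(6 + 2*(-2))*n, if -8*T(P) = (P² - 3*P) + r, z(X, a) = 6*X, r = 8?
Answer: 57/4 ≈ 14.250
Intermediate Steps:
T(P) = -1 - P²/8 + 3*P/8 (T(P) = -((P² - 3*P) + 8)/8 = -(8 + P² - 3*P)/8 = -1 - P²/8 + 3*P/8)
n = -19 (n = -6*3 - 1 = -1*18 - 1 = -18 - 1 = -19)
T(6 + 2*(-2))*n = (-1 - (6 + 2*(-2))²/8 + 3*(6 + 2*(-2))/8)*(-19) = (-1 - (6 - 4)²/8 + 3*(6 - 4)/8)*(-19) = (-1 - ⅛*2² + (3/8)*2)*(-19) = (-1 - ⅛*4 + ¾)*(-19) = (-1 - ½ + ¾)*(-19) = -¾*(-19) = 57/4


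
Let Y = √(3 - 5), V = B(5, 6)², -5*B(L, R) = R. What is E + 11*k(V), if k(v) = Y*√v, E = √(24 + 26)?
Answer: √2*(25 + 66*I)/5 ≈ 7.0711 + 18.668*I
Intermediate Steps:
B(L, R) = -R/5
V = 36/25 (V = (-⅕*6)² = (-6/5)² = 36/25 ≈ 1.4400)
E = 5*√2 (E = √50 = 5*√2 ≈ 7.0711)
Y = I*√2 (Y = √(-2) = I*√2 ≈ 1.4142*I)
k(v) = I*√2*√v (k(v) = (I*√2)*√v = I*√2*√v)
E + 11*k(V) = 5*√2 + 11*(I*√2*√(36/25)) = 5*√2 + 11*(I*√2*(6/5)) = 5*√2 + 11*(6*I*√2/5) = 5*√2 + 66*I*√2/5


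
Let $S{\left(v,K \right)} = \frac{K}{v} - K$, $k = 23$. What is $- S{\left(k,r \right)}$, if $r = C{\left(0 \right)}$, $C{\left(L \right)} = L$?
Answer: $0$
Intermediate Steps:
$r = 0$
$S{\left(v,K \right)} = - K + \frac{K}{v}$
$- S{\left(k,r \right)} = - (\left(-1\right) 0 + \frac{0}{23}) = - (0 + 0 \cdot \frac{1}{23}) = - (0 + 0) = \left(-1\right) 0 = 0$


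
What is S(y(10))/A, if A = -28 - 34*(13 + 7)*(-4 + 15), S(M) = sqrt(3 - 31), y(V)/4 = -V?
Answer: -I*sqrt(7)/3754 ≈ -0.00070478*I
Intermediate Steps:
y(V) = -4*V (y(V) = 4*(-V) = -4*V)
S(M) = 2*I*sqrt(7) (S(M) = sqrt(-28) = 2*I*sqrt(7))
A = -7508 (A = -28 - 680*11 = -28 - 34*220 = -28 - 7480 = -7508)
S(y(10))/A = (2*I*sqrt(7))/(-7508) = (2*I*sqrt(7))*(-1/7508) = -I*sqrt(7)/3754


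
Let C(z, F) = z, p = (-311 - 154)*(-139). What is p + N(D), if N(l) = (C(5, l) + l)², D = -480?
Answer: 290260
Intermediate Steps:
p = 64635 (p = -465*(-139) = 64635)
N(l) = (5 + l)²
p + N(D) = 64635 + (5 - 480)² = 64635 + (-475)² = 64635 + 225625 = 290260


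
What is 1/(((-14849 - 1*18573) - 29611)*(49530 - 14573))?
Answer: -1/2203444581 ≈ -4.5383e-10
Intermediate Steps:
1/(((-14849 - 1*18573) - 29611)*(49530 - 14573)) = 1/(((-14849 - 18573) - 29611)*34957) = 1/((-33422 - 29611)*34957) = 1/(-63033*34957) = 1/(-2203444581) = -1/2203444581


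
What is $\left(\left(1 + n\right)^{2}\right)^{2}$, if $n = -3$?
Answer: $16$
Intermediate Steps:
$\left(\left(1 + n\right)^{2}\right)^{2} = \left(\left(1 - 3\right)^{2}\right)^{2} = \left(\left(-2\right)^{2}\right)^{2} = 4^{2} = 16$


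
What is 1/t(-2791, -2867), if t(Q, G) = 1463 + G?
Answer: -1/1404 ≈ -0.00071225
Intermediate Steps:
1/t(-2791, -2867) = 1/(1463 - 2867) = 1/(-1404) = -1/1404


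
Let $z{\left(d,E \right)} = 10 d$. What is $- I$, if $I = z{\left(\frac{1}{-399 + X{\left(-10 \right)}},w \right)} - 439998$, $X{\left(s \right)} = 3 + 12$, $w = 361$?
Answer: $\frac{84479621}{192} \approx 4.4 \cdot 10^{5}$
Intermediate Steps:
$X{\left(s \right)} = 15$
$I = - \frac{84479621}{192}$ ($I = \frac{10}{-399 + 15} - 439998 = \frac{10}{-384} - 439998 = 10 \left(- \frac{1}{384}\right) - 439998 = - \frac{5}{192} - 439998 = - \frac{84479621}{192} \approx -4.4 \cdot 10^{5}$)
$- I = \left(-1\right) \left(- \frac{84479621}{192}\right) = \frac{84479621}{192}$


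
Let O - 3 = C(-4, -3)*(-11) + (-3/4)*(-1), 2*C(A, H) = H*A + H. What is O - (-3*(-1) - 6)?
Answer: -171/4 ≈ -42.750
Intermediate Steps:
C(A, H) = H/2 + A*H/2 (C(A, H) = (H*A + H)/2 = (A*H + H)/2 = (H + A*H)/2 = H/2 + A*H/2)
O = -183/4 (O = 3 + (((½)*(-3)*(1 - 4))*(-11) + (-3/4)*(-1)) = 3 + (((½)*(-3)*(-3))*(-11) + ((¼)*(-3))*(-1)) = 3 + ((9/2)*(-11) - ¾*(-1)) = 3 + (-99/2 + ¾) = 3 - 195/4 = -183/4 ≈ -45.750)
O - (-3*(-1) - 6) = -183/4 - (-3*(-1) - 6) = -183/4 - (3 - 6) = -183/4 - 1*(-3) = -183/4 + 3 = -171/4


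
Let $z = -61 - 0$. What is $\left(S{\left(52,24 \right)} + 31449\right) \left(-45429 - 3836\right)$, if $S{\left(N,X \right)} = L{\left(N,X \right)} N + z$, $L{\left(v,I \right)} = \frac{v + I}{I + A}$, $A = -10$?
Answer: $- \frac{10921656380}{7} \approx -1.5602 \cdot 10^{9}$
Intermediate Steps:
$L{\left(v,I \right)} = \frac{I + v}{-10 + I}$ ($L{\left(v,I \right)} = \frac{v + I}{I - 10} = \frac{I + v}{-10 + I}$)
$z = -61$ ($z = -61 + 0 = -61$)
$S{\left(N,X \right)} = -61 + \frac{N \left(N + X\right)}{-10 + X}$ ($S{\left(N,X \right)} = \frac{X + N}{-10 + X} N - 61 = \frac{N + X}{-10 + X} N - 61 = \frac{N \left(N + X\right)}{-10 + X} - 61 = -61 + \frac{N \left(N + X\right)}{-10 + X}$)
$\left(S{\left(52,24 \right)} + 31449\right) \left(-45429 - 3836\right) = \left(\frac{610 - 1464 + 52 \left(52 + 24\right)}{-10 + 24} + 31449\right) \left(-45429 - 3836\right) = \left(\frac{610 - 1464 + 52 \cdot 76}{14} + 31449\right) \left(-49265\right) = \left(\frac{610 - 1464 + 3952}{14} + 31449\right) \left(-49265\right) = \left(\frac{1}{14} \cdot 3098 + 31449\right) \left(-49265\right) = \left(\frac{1549}{7} + 31449\right) \left(-49265\right) = \frac{221692}{7} \left(-49265\right) = - \frac{10921656380}{7}$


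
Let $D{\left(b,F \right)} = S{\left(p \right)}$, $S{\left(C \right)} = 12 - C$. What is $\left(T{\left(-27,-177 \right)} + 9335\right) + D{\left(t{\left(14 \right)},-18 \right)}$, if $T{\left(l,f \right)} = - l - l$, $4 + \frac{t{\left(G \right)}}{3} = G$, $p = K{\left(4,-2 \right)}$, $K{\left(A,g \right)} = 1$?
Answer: $9400$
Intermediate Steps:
$p = 1$
$t{\left(G \right)} = -12 + 3 G$
$D{\left(b,F \right)} = 11$ ($D{\left(b,F \right)} = 12 - 1 = 11$)
$T{\left(l,f \right)} = - 2 l$
$\left(T{\left(-27,-177 \right)} + 9335\right) + D{\left(t{\left(14 \right)},-18 \right)} = \left(\left(-2\right) \left(-27\right) + 9335\right) + 11 = \left(54 + 9335\right) + 11 = 9389 + 11 = 9400$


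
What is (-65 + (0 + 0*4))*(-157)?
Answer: 10205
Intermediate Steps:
(-65 + (0 + 0*4))*(-157) = (-65 + (0 + 0))*(-157) = (-65 + 0)*(-157) = -65*(-157) = 10205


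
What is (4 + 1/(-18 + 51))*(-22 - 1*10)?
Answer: -4256/33 ≈ -128.97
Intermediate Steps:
(4 + 1/(-18 + 51))*(-22 - 1*10) = (4 + 1/33)*(-22 - 10) = (4 + 1/33)*(-32) = (133/33)*(-32) = -4256/33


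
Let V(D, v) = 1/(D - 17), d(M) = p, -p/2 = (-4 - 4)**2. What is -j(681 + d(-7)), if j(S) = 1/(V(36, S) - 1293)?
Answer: 19/24566 ≈ 0.00077343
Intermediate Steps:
p = -128 (p = -2*(-4 - 4)**2 = -2*(-8)**2 = -2*64 = -128)
d(M) = -128
V(D, v) = 1/(-17 + D)
j(S) = -19/24566 (j(S) = 1/(1/(-17 + 36) - 1293) = 1/(1/19 - 1293) = 1/(-24566/19) = -19/24566)
-j(681 + d(-7)) = -1*(-19/24566) = 19/24566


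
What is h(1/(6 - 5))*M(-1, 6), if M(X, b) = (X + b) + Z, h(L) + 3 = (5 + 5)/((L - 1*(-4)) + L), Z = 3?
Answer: -32/3 ≈ -10.667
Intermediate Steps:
h(L) = -3 + 10/(4 + 2*L) (h(L) = -3 + (5 + 5)/((L - 1*(-4)) + L) = -3 + 10/((L + 4) + L) = -3 + 10/((4 + L) + L) = -3 + 10/(4 + 2*L))
M(X, b) = 3 + X + b (M(X, b) = (X + b) + 3 = 3 + X + b)
h(1/(6 - 5))*M(-1, 6) = ((-1 - 3/(6 - 5))/(2 + 1/(6 - 5)))*(3 - 1 + 6) = ((-1 - 3/1)/(2 + 1/1))*8 = ((-1 - 3*1)/(2 + 1))*8 = ((-1 - 3)/3)*8 = ((⅓)*(-4))*8 = -4/3*8 = -32/3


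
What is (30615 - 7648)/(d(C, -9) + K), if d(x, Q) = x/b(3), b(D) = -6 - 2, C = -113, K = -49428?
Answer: -26248/56473 ≈ -0.46479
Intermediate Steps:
b(D) = -8
d(x, Q) = -x/8 (d(x, Q) = x/(-8) = x*(-⅛) = -x/8)
(30615 - 7648)/(d(C, -9) + K) = (30615 - 7648)/(-⅛*(-113) - 49428) = 22967/(113/8 - 49428) = 22967/(-395311/8) = 22967*(-8/395311) = -26248/56473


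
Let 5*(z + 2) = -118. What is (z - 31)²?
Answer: 80089/25 ≈ 3203.6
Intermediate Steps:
z = -128/5 (z = -2 + (⅕)*(-118) = -2 - 118/5 = -128/5 ≈ -25.600)
(z - 31)² = (-128/5 - 31)² = (-283/5)² = 80089/25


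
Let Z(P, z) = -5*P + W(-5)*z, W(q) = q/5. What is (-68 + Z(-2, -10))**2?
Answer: 2304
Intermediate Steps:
W(q) = q/5 (W(q) = q*(1/5) = q/5)
Z(P, z) = -z - 5*P (Z(P, z) = -5*P + ((1/5)*(-5))*z = -5*P - z = -z - 5*P)
(-68 + Z(-2, -10))**2 = (-68 + (-1*(-10) - 5*(-2)))**2 = (-68 + (10 + 10))**2 = (-68 + 20)**2 = (-48)**2 = 2304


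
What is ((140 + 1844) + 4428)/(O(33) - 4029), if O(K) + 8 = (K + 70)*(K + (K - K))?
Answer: -3206/319 ≈ -10.050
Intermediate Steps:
O(K) = -8 + K*(70 + K) (O(K) = -8 + (K + 70)*(K + (K - K)) = -8 + (70 + K)*(K + 0) = -8 + (70 + K)*K = -8 + K*(70 + K))
((140 + 1844) + 4428)/(O(33) - 4029) = ((140 + 1844) + 4428)/((-8 + 33² + 70*33) - 4029) = (1984 + 4428)/((-8 + 1089 + 2310) - 4029) = 6412/(3391 - 4029) = 6412/(-638) = 6412*(-1/638) = -3206/319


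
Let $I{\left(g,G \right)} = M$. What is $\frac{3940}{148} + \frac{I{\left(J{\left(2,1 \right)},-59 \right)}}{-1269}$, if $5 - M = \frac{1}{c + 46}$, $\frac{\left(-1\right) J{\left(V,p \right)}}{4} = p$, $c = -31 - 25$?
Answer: $\frac{4165921}{156510} \approx 26.618$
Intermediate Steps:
$c = -56$ ($c = -31 - 25 = -56$)
$J{\left(V,p \right)} = - 4 p$
$M = \frac{51}{10}$ ($M = 5 - \frac{1}{-56 + 46} = 5 - \frac{1}{-10} = 5 - - \frac{1}{10} = 5 + \frac{1}{10} = \frac{51}{10} \approx 5.1$)
$I{\left(g,G \right)} = \frac{51}{10}$
$\frac{3940}{148} + \frac{I{\left(J{\left(2,1 \right)},-59 \right)}}{-1269} = \frac{3940}{148} + \frac{51}{10 \left(-1269\right)} = 3940 \cdot \frac{1}{148} + \frac{51}{10} \left(- \frac{1}{1269}\right) = \frac{985}{37} - \frac{17}{4230} = \frac{4165921}{156510}$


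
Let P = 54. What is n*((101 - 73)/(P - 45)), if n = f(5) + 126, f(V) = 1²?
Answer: 3556/9 ≈ 395.11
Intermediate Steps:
f(V) = 1
n = 127 (n = 1 + 126 = 127)
n*((101 - 73)/(P - 45)) = 127*((101 - 73)/(54 - 45)) = 127*(28/9) = 3556/9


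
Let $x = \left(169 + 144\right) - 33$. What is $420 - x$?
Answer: $140$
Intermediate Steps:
$x = 280$ ($x = 313 - 33 = 280$)
$420 - x = 420 - 280 = 140$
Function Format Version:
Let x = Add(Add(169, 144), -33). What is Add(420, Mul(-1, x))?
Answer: 140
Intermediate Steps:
x = 280 (x = Add(313, -33) = 280)
Add(420, Mul(-1, x)) = Add(420, Mul(-1, 280)) = Add(420, -280) = 140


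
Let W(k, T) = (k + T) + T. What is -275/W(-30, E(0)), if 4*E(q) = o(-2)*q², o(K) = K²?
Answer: 55/6 ≈ 9.1667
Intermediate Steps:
E(q) = q² (E(q) = ((-2)²*q²)/4 = (4*q²)/4 = q²)
W(k, T) = k + 2*T (W(k, T) = (T + k) + T = k + 2*T)
-275/W(-30, E(0)) = -275/(-30 + 2*0²) = -275/(-30 + 2*0) = -275/(-30 + 0) = -275/(-30) = -275*(-1/30) = 55/6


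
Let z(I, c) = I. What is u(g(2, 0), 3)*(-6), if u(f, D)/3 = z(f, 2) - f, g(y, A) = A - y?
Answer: 0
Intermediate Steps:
u(f, D) = 0 (u(f, D) = 3*(f - f) = 3*0 = 0)
u(g(2, 0), 3)*(-6) = 0*(-6) = 0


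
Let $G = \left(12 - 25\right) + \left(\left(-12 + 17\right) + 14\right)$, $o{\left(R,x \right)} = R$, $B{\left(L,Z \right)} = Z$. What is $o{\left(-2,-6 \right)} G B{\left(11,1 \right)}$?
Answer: $-12$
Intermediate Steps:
$G = 6$ ($G = \left(12 - 25\right) + \left(5 + 14\right) = -13 + 19 = 6$)
$o{\left(-2,-6 \right)} G B{\left(11,1 \right)} = \left(-2\right) 6 \cdot 1 = \left(-12\right) 1 = -12$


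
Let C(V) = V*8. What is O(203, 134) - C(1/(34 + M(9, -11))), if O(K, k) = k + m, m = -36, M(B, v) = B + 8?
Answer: 4990/51 ≈ 97.843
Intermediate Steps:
M(B, v) = 8 + B
C(V) = 8*V
O(K, k) = -36 + k (O(K, k) = k - 36 = -36 + k)
O(203, 134) - C(1/(34 + M(9, -11))) = (-36 + 134) - 8/(34 + (8 + 9)) = 98 - 8/(34 + 17) = 98 - 8/51 = 4990/51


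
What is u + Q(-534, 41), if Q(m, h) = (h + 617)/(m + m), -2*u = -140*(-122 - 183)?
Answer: -11401229/534 ≈ -21351.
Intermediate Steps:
u = -21350 (u = -(-70)*(-122 - 183) = -(-70)*(-305) = -1/2*42700 = -21350)
Q(m, h) = (617 + h)/(2*m) (Q(m, h) = (617 + h)/((2*m)) = (617 + h)*(1/(2*m)) = (617 + h)/(2*m))
u + Q(-534, 41) = -21350 + (1/2)*(617 + 41)/(-534) = -21350 + (1/2)*(-1/534)*658 = -21350 - 329/534 = -11401229/534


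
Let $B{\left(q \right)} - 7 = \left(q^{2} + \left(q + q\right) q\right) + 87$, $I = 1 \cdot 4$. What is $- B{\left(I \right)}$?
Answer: $-142$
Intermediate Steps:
$I = 4$
$B{\left(q \right)} = 94 + 3 q^{2}$ ($B{\left(q \right)} = 7 + \left(\left(q^{2} + \left(q + q\right) q\right) + 87\right) = 7 + \left(\left(q^{2} + 2 q q\right) + 87\right) = 7 + \left(\left(q^{2} + 2 q^{2}\right) + 87\right) = 7 + \left(3 q^{2} + 87\right) = 7 + \left(87 + 3 q^{2}\right) = 94 + 3 q^{2}$)
$- B{\left(I \right)} = - (94 + 3 \cdot 4^{2}) = - (94 + 3 \cdot 16) = - (94 + 48) = \left(-1\right) 142 = -142$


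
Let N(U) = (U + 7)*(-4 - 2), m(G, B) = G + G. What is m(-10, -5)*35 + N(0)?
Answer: -742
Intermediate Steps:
m(G, B) = 2*G
N(U) = -42 - 6*U (N(U) = (7 + U)*(-6) = -42 - 6*U)
m(-10, -5)*35 + N(0) = (2*(-10))*35 + (-42 - 6*0) = -20*35 + (-42 + 0) = -700 - 42 = -742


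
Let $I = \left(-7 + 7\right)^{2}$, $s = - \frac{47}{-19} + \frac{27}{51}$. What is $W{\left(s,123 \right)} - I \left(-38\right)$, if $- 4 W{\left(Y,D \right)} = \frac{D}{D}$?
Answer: $- \frac{1}{4} \approx -0.25$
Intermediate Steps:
$s = \frac{970}{323}$ ($s = \left(-47\right) \left(- \frac{1}{19}\right) + 27 \cdot \frac{1}{51} = \frac{47}{19} + \frac{9}{17} = \frac{970}{323} \approx 3.0031$)
$W{\left(Y,D \right)} = - \frac{1}{4}$ ($W{\left(Y,D \right)} = - \frac{D \frac{1}{D}}{4} = \left(- \frac{1}{4}\right) 1 = - \frac{1}{4}$)
$I = 0$ ($I = 0^{2} = 0$)
$W{\left(s,123 \right)} - I \left(-38\right) = - \frac{1}{4} - 0 \left(-38\right) = - \frac{1}{4} - 0 = - \frac{1}{4} + 0 = - \frac{1}{4}$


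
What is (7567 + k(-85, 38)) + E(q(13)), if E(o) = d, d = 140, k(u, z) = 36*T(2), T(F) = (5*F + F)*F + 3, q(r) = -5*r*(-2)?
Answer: 8679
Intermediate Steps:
q(r) = 10*r
T(F) = 3 + 6*F² (T(F) = (6*F)*F + 3 = 6*F² + 3 = 3 + 6*F²)
k(u, z) = 972 (k(u, z) = 36*(3 + 6*2²) = 36*(3 + 6*4) = 36*(3 + 24) = 36*27 = 972)
E(o) = 140
(7567 + k(-85, 38)) + E(q(13)) = (7567 + 972) + 140 = 8539 + 140 = 8679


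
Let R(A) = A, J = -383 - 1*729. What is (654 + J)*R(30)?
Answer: -13740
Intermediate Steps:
J = -1112 (J = -383 - 729 = -1112)
(654 + J)*R(30) = (654 - 1112)*30 = -458*30 = -13740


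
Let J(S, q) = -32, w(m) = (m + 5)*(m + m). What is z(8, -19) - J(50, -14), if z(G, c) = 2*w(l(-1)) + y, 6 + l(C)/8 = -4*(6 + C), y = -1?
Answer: 168927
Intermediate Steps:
l(C) = -240 - 32*C (l(C) = -48 + 8*(-4*(6 + C)) = -48 + 8*(-24 - 4*C) = -48 + (-192 - 32*C) = -240 - 32*C)
w(m) = 2*m*(5 + m) (w(m) = (5 + m)*(2*m) = 2*m*(5 + m))
z(G, c) = 168895 (z(G, c) = 2*(2*(-240 - 32*(-1))*(5 + (-240 - 32*(-1)))) - 1 = 2*(2*(-240 + 32)*(5 + (-240 + 32))) - 1 = 2*(2*(-208)*(5 - 208)) - 1 = 2*(2*(-208)*(-203)) - 1 = 2*84448 - 1 = 168896 - 1 = 168895)
z(8, -19) - J(50, -14) = 168895 - 1*(-32) = 168895 + 32 = 168927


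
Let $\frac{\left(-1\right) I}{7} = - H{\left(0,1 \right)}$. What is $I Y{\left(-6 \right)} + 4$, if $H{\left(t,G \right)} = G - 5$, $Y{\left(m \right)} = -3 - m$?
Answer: $-80$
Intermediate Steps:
$H{\left(t,G \right)} = -5 + G$ ($H{\left(t,G \right)} = G - 5 = -5 + G$)
$I = -28$ ($I = - 7 \left(- (-5 + 1)\right) = - 7 \left(\left(-1\right) \left(-4\right)\right) = \left(-7\right) 4 = -28$)
$I Y{\left(-6 \right)} + 4 = - 28 \left(-3 - -6\right) + 4 = - 28 \left(-3 + 6\right) + 4 = \left(-28\right) 3 + 4 = -84 + 4 = -80$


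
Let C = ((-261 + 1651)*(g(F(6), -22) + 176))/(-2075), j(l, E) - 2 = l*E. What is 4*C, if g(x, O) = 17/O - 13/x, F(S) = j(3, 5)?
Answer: -36278444/77605 ≈ -467.48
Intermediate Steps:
j(l, E) = 2 + E*l (j(l, E) = 2 + l*E = 2 + E*l)
F(S) = 17 (F(S) = 2 + 5*3 = 2 + 15 = 17)
g(x, O) = -13/x + 17/O
C = -9069611/77605 (C = ((-261 + 1651)*((-13/17 + 17/(-22)) + 176))/(-2075) = (1390*((-13*1/17 + 17*(-1/22)) + 176))*(-1/2075) = (1390*((-13/17 - 17/22) + 176))*(-1/2075) = (1390*(-575/374 + 176))*(-1/2075) = (1390*(65249/374))*(-1/2075) = (45348055/187)*(-1/2075) = -9069611/77605 ≈ -116.87)
4*C = 4*(-9069611/77605) = -36278444/77605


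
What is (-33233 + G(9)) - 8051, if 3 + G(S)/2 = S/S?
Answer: -41288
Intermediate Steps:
G(S) = -4 (G(S) = -6 + 2*(S/S) = -6 + 2*1 = -6 + 2 = -4)
(-33233 + G(9)) - 8051 = (-33233 - 4) - 8051 = -33237 - 8051 = -41288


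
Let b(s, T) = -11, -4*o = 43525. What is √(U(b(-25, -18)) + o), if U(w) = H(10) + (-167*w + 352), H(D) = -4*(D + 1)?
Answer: I*√34945/2 ≈ 93.468*I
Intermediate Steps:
o = -43525/4 (o = -¼*43525 = -43525/4 ≈ -10881.)
H(D) = -4 - 4*D (H(D) = -4*(1 + D) = -4 - 4*D)
U(w) = 308 - 167*w (U(w) = (-4 - 4*10) + (-167*w + 352) = (-4 - 40) + (352 - 167*w) = -44 + (352 - 167*w) = 308 - 167*w)
√(U(b(-25, -18)) + o) = √((308 - 167*(-11)) - 43525/4) = √((308 + 1837) - 43525/4) = √(2145 - 43525/4) = √(-34945/4) = I*√34945/2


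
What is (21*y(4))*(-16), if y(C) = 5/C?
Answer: -420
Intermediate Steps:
(21*y(4))*(-16) = (21*(5/4))*(-16) = (105/4)*(-16) = -420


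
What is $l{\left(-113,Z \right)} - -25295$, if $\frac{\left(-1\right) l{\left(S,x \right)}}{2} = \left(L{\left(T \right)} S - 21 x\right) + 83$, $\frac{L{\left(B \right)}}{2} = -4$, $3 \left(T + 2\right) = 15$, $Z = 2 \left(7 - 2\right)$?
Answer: $23741$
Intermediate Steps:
$Z = 10$ ($Z = 2 \cdot 5 = 10$)
$T = 3$ ($T = -2 + \frac{1}{3} \cdot 15 = -2 + 5 = 3$)
$L{\left(B \right)} = -8$ ($L{\left(B \right)} = 2 \left(-4\right) = -8$)
$l{\left(S,x \right)} = -166 + 16 S + 42 x$ ($l{\left(S,x \right)} = - 2 \left(\left(- 8 S - 21 x\right) + 83\right) = - 2 \left(\left(- 21 x - 8 S\right) + 83\right) = - 2 \left(83 - 21 x - 8 S\right) = -166 + 16 S + 42 x$)
$l{\left(-113,Z \right)} - -25295 = \left(-166 + 16 \left(-113\right) + 42 \cdot 10\right) - -25295 = \left(-166 - 1808 + 420\right) + 25295 = -1554 + 25295 = 23741$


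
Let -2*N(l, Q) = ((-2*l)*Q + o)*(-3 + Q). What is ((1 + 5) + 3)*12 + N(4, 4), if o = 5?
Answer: 243/2 ≈ 121.50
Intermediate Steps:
N(l, Q) = -(-3 + Q)*(5 - 2*Q*l)/2 (N(l, Q) = -((-2*l)*Q + 5)*(-3 + Q)/2 = -(-2*Q*l + 5)*(-3 + Q)/2 = -(5 - 2*Q*l)*(-3 + Q)/2 = -(-3 + Q)*(5 - 2*Q*l)/2)
((1 + 5) + 3)*12 + N(4, 4) = ((1 + 5) + 3)*12 + (15/2 - 5/2*4 + 4*4² - 3*4*4) = (6 + 3)*12 + (15/2 - 10 + 4*16 - 48) = 9*12 + (15/2 - 10 + 64 - 48) = 108 + 27/2 = 243/2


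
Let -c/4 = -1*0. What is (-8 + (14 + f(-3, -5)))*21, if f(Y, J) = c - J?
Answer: 231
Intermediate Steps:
c = 0 (c = -(-4)*0 = -4*0 = 0)
f(Y, J) = -J (f(Y, J) = 0 - J = -J)
(-8 + (14 + f(-3, -5)))*21 = (-8 + (14 - 1*(-5)))*21 = (-8 + (14 + 5))*21 = (-8 + 19)*21 = 11*21 = 231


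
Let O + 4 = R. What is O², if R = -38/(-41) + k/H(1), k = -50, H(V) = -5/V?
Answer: 80656/1681 ≈ 47.981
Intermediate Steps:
R = 448/41 (R = -38/(-41) - 50/((-5/1)) = -38*(-1/41) - 50/((-5*1)) = 38/41 - 50/(-5) = 38/41 - 50*(-⅕) = 38/41 + 10 = 448/41 ≈ 10.927)
O = 284/41 (O = -4 + 448/41 = 284/41 ≈ 6.9268)
O² = (284/41)² = 80656/1681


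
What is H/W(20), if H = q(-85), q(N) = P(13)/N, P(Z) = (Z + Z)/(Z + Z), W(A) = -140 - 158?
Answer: 1/25330 ≈ 3.9479e-5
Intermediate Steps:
W(A) = -298
P(Z) = 1 (P(Z) = (2*Z)/((2*Z)) = (2*Z)*(1/(2*Z)) = 1)
q(N) = 1/N
H = -1/85 (H = 1/(-85) = -1/85 ≈ -0.011765)
H/W(20) = -1/85/(-298) = -1/85*(-1/298) = 1/25330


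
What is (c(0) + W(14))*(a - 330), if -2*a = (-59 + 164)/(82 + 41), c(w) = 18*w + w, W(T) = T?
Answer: -189665/41 ≈ -4626.0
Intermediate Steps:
c(w) = 19*w
a = -35/82 (a = -(-59 + 164)/(2*(82 + 41)) = -105/(2*123) = -½*35/41 = -35/82 ≈ -0.42683)
(c(0) + W(14))*(a - 330) = (19*0 + 14)*(-35/82 - 330) = (0 + 14)*(-27095/82) = 14*(-27095/82) = -189665/41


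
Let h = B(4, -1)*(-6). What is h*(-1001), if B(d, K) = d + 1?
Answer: 30030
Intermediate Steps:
B(d, K) = 1 + d
h = -30 (h = (1 + 4)*(-6) = 5*(-6) = -30)
h*(-1001) = -30*(-1001) = 30030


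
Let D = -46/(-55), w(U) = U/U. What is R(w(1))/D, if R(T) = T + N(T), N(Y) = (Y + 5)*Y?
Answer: 385/46 ≈ 8.3696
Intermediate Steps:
w(U) = 1
N(Y) = Y*(5 + Y) (N(Y) = (5 + Y)*Y = Y*(5 + Y))
D = 46/55 (D = -46*(-1/55) = 46/55 ≈ 0.83636)
R(T) = T + T*(5 + T)
R(w(1))/D = (1*(6 + 1))/(46/55) = (1*7)*(55/46) = 7*(55/46) = 385/46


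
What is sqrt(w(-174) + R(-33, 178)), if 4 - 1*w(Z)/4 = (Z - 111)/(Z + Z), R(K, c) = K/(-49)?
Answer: sqrt(552102)/203 ≈ 3.6603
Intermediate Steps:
R(K, c) = -K/49 (R(K, c) = K*(-1/49) = -K/49)
w(Z) = 16 - 2*(-111 + Z)/Z (w(Z) = 16 - 4*(Z - 111)/(Z + Z) = 16 - 4*(-111 + Z)/(2*Z) = 16 - 4*(-111 + Z)*1/(2*Z) = 16 - 2*(-111 + Z)/Z)
sqrt(w(-174) + R(-33, 178)) = sqrt((14 + 222/(-174)) - 1/49*(-33)) = sqrt((14 + 222*(-1/174)) + 33/49) = sqrt((14 - 37/29) + 33/49) = sqrt(369/29 + 33/49) = sqrt(19038/1421) = sqrt(552102)/203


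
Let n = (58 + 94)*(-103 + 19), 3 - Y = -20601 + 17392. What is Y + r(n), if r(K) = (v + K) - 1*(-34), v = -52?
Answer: -9574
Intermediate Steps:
Y = 3212 (Y = 3 - (-20601 + 17392) = 3 - 1*(-3209) = 3 + 3209 = 3212)
n = -12768 (n = 152*(-84) = -12768)
r(K) = -18 + K (r(K) = (-52 + K) - 1*(-34) = (-52 + K) + 34 = -18 + K)
Y + r(n) = 3212 + (-18 - 12768) = 3212 - 12786 = -9574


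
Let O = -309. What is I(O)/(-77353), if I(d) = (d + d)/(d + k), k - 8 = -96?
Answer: -6/298147 ≈ -2.0124e-5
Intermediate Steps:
k = -88 (k = 8 - 96 = -88)
I(d) = 2*d/(-88 + d) (I(d) = (d + d)/(d - 88) = (2*d)/(-88 + d) = 2*d/(-88 + d))
I(O)/(-77353) = (2*(-309)/(-88 - 309))/(-77353) = (2*(-309)/(-397))*(-1/77353) = (2*(-309)*(-1/397))*(-1/77353) = (618/397)*(-1/77353) = -6/298147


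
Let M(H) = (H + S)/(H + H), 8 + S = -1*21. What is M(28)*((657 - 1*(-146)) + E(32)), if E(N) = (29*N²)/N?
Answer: -1731/56 ≈ -30.911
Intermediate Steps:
S = -29 (S = -8 - 1*21 = -8 - 21 = -29)
E(N) = 29*N
M(H) = (-29 + H)/(2*H) (M(H) = (H - 29)/(H + H) = (-29 + H)/((2*H)) = (-29 + H)*(1/(2*H)) = (-29 + H)/(2*H))
M(28)*((657 - 1*(-146)) + E(32)) = ((½)*(-29 + 28)/28)*((657 - 1*(-146)) + 29*32) = ((½)*(1/28)*(-1))*((657 + 146) + 928) = -(803 + 928)/56 = -1/56*1731 = -1731/56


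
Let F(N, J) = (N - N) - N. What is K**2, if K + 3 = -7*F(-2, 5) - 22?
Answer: 1521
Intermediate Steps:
F(N, J) = -N (F(N, J) = 0 - N = -N)
K = -39 (K = -3 + (-(-7)*(-2) - 22) = -3 + (-7*2 - 22) = -3 + (-14 - 22) = -3 - 36 = -39)
K**2 = (-39)**2 = 1521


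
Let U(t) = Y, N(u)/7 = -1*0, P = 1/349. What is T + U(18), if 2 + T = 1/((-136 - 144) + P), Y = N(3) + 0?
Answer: -195787/97719 ≈ -2.0036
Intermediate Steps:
P = 1/349 ≈ 0.0028653
N(u) = 0 (N(u) = 7*(-1*0) = 7*0 = 0)
Y = 0 (Y = 0 + 0 = 0)
U(t) = 0
T = -195787/97719 (T = -2 + 1/((-136 - 144) + 1/349) = -2 + 1/(-280 + 1/349) = -2 + 1/(-97719/349) = -2 - 349/97719 = -195787/97719 ≈ -2.0036)
T + U(18) = -195787/97719 + 0 = -195787/97719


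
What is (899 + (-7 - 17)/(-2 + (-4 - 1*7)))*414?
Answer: 4848354/13 ≈ 3.7295e+5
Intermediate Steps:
(899 + (-7 - 17)/(-2 + (-4 - 1*7)))*414 = (899 - 24/(-2 + (-4 - 7)))*414 = (899 - 24/(-2 - 11))*414 = (899 - 24/(-13))*414 = (899 - 24*(-1/13))*414 = (899 + 24/13)*414 = (11711/13)*414 = 4848354/13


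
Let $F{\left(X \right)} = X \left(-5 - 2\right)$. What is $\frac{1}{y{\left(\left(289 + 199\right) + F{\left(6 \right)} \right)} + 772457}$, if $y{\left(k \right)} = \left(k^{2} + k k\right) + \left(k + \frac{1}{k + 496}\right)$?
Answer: $\frac{942}{1102832371} \approx 8.5416 \cdot 10^{-7}$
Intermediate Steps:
$F{\left(X \right)} = - 7 X$ ($F{\left(X \right)} = X \left(-7\right) = - 7 X$)
$y{\left(k \right)} = k + \frac{1}{496 + k} + 2 k^{2}$ ($y{\left(k \right)} = \left(k^{2} + k^{2}\right) + \left(k + \frac{1}{496 + k}\right) = 2 k^{2} + \left(k + \frac{1}{496 + k}\right) = k + \frac{1}{496 + k} + 2 k^{2}$)
$\frac{1}{y{\left(\left(289 + 199\right) + F{\left(6 \right)} \right)} + 772457} = \frac{1}{\frac{1 + 2 \left(\left(289 + 199\right) - 42\right)^{3} + 496 \left(\left(289 + 199\right) - 42\right) + 993 \left(\left(289 + 199\right) - 42\right)^{2}}{496 + \left(\left(289 + 199\right) - 42\right)} + 772457} = \frac{1}{\frac{1 + 2 \left(488 - 42\right)^{3} + 496 \left(488 - 42\right) + 993 \left(488 - 42\right)^{2}}{496 + \left(488 - 42\right)} + 772457} = \frac{1}{\frac{1 + 2 \cdot 446^{3} + 496 \cdot 446 + 993 \cdot 446^{2}}{496 + 446} + 772457} = \frac{1}{\frac{1 + 2 \cdot 88716536 + 221216 + 993 \cdot 198916}{942} + 772457} = \frac{1}{\frac{1 + 177433072 + 221216 + 197523588}{942} + 772457} = \frac{1}{\frac{1}{942} \cdot 375177877 + 772457} = \frac{1}{\frac{375177877}{942} + 772457} = \frac{1}{\frac{1102832371}{942}} = \frac{942}{1102832371}$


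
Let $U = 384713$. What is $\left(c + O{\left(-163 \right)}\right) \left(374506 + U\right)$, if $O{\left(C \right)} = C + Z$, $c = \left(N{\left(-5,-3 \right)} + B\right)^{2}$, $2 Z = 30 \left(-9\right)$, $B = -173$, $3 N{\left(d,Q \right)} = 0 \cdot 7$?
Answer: $22496418189$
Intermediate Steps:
$N{\left(d,Q \right)} = 0$ ($N{\left(d,Q \right)} = \frac{0 \cdot 7}{3} = \frac{1}{3} \cdot 0 = 0$)
$Z = -135$ ($Z = \frac{30 \left(-9\right)}{2} = \frac{1}{2} \left(-270\right) = -135$)
$c = 29929$ ($c = \left(0 - 173\right)^{2} = \left(-173\right)^{2} = 29929$)
$O{\left(C \right)} = -135 + C$ ($O{\left(C \right)} = C - 135 = -135 + C$)
$\left(c + O{\left(-163 \right)}\right) \left(374506 + U\right) = \left(29929 - 298\right) \left(374506 + 384713\right) = \left(29929 - 298\right) 759219 = 29631 \cdot 759219 = 22496418189$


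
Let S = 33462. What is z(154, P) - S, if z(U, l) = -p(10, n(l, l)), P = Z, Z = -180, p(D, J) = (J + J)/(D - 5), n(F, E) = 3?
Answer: -167316/5 ≈ -33463.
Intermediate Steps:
p(D, J) = 2*J/(-5 + D) (p(D, J) = (2*J)/(-5 + D) = 2*J/(-5 + D))
P = -180
z(U, l) = -6/5 (z(U, l) = -2*3/(-5 + 10) = -2*3/5 = -1*6/5 = -6/5)
z(154, P) - S = -6/5 - 1*33462 = -6/5 - 33462 = -167316/5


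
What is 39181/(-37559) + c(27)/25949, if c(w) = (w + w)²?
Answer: -907185725/974618491 ≈ -0.93081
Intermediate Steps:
c(w) = 4*w² (c(w) = (2*w)² = 4*w²)
39181/(-37559) + c(27)/25949 = 39181/(-37559) + (4*27²)/25949 = 39181*(-1/37559) + (4*729)*(1/25949) = -39181/37559 + 2916*(1/25949) = -39181/37559 + 2916/25949 = -907185725/974618491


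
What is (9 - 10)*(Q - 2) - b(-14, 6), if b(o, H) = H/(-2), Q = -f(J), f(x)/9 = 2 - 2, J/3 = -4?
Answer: 5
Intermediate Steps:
J = -12 (J = 3*(-4) = -12)
f(x) = 0 (f(x) = 9*(2 - 2) = 9*0 = 0)
Q = 0 (Q = -1*0 = 0)
b(o, H) = -H/2 (b(o, H) = H*(-½) = -H/2)
(9 - 10)*(Q - 2) - b(-14, 6) = (9 - 10)*(0 - 2) - (-1)*6/2 = -1*(-2) - 1*(-3) = 2 + 3 = 5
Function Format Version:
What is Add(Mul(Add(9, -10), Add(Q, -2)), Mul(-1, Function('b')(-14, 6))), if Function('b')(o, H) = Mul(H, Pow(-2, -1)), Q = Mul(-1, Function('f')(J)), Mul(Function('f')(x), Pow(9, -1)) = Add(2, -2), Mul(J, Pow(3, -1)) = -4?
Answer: 5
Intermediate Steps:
J = -12 (J = Mul(3, -4) = -12)
Function('f')(x) = 0 (Function('f')(x) = Mul(9, Add(2, -2)) = Mul(9, 0) = 0)
Q = 0 (Q = Mul(-1, 0) = 0)
Function('b')(o, H) = Mul(Rational(-1, 2), H) (Function('b')(o, H) = Mul(H, Rational(-1, 2)) = Mul(Rational(-1, 2), H))
Add(Mul(Add(9, -10), Add(Q, -2)), Mul(-1, Function('b')(-14, 6))) = Add(Mul(Add(9, -10), Add(0, -2)), Mul(-1, Mul(Rational(-1, 2), 6))) = Add(Mul(-1, -2), Mul(-1, -3)) = Add(2, 3) = 5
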